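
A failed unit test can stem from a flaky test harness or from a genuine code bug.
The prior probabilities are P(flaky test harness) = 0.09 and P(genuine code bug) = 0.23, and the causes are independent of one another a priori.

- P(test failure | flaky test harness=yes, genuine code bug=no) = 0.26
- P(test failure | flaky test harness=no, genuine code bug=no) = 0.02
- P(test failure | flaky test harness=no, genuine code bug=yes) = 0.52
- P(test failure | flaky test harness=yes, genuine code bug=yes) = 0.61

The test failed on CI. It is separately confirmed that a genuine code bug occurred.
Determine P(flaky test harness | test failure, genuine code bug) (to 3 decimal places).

P(flaky test harness | test failure, genuine code bug) ≈ 0.104

Sum P(test failure|·) weighted by the priors over both values of flaky test harness:
  P(test failure | genuine code bug) = 0.52·0.91 + 0.61·0.09
        = 0.473200 + 0.054900 = 0.528100
Keeping only the flaky test harness-present terms gives 0.054900, so
  P(flaky test harness | test failure, genuine code bug) = 0.054900 / 0.528100 ≈ 0.104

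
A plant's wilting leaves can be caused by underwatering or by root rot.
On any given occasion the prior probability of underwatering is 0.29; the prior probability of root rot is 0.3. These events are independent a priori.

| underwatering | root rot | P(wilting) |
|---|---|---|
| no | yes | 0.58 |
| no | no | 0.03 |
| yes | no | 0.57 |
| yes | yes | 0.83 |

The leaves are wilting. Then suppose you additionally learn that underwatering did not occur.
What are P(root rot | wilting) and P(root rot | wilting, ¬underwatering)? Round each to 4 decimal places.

P(root rot | wilting) ≈ 0.5998; P(root rot | wilting, ¬underwatering) ≈ 0.8923

P(wilting) = 0.03*0.71*0.7 + 0.58*0.71*0.3 + 0.57*0.29*0.7 + 0.83*0.29*0.3 = 0.014910 + 0.123540 + 0.115710 + 0.072210 = 0.326370
Of this, 0.195750 comes from 0.123540 + 0.072210 (the root rot=true cases).
Hence the posterior is 0.195750/0.326370 ≈ 0.5998.

Now also conditioning on underwatering≠true:
P(wilting | ¬underwatering) = 0.03*0.7 + 0.58*0.3 = 0.021000 + 0.174000 = 0.195000
Of this, 0.174000 comes from 0.58*0.3 (the root rot=true cases).
So P(root rot | wilting, ¬underwatering) = 0.174000/0.195000 ≈ 0.8923.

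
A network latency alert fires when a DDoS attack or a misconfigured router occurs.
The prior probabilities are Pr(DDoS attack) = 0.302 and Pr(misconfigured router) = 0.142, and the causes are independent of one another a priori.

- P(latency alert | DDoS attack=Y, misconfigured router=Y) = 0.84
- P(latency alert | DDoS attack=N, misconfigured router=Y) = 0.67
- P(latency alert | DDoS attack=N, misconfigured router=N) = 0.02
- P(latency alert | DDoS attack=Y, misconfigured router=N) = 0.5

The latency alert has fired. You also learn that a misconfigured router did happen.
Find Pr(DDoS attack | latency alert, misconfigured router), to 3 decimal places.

P(latency alert | misconfigured router) = 0.67·0.698 + 0.84·0.302 = 0.467660 + 0.253680 = 0.721340
The DDoS attack-present share is 0.84·0.302 = 0.253680.
P(DDoS attack | latency alert, misconfigured router) = 0.253680 / 0.721340 ≈ 0.352

Pr(DDoS attack | latency alert, misconfigured router) ≈ 0.352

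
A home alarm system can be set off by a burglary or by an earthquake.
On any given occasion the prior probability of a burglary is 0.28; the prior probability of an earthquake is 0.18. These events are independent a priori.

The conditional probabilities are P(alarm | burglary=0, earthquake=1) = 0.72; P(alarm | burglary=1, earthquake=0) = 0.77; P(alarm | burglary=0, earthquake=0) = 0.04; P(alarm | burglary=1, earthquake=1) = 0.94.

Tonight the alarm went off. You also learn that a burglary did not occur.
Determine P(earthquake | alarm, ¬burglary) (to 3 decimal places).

P(earthquake | alarm, ¬burglary) ≈ 0.798

Enumerate both values of earthquake and weight by the priors:
  P(alarm | ¬burglary) = 0.04·0.82 + 0.72·0.18
        = 0.032800 + 0.129600 = 0.162400
Keeping only the earthquake-present terms gives 0.129600, so
  P(earthquake | alarm, ¬burglary) = 0.129600 / 0.162400 ≈ 0.798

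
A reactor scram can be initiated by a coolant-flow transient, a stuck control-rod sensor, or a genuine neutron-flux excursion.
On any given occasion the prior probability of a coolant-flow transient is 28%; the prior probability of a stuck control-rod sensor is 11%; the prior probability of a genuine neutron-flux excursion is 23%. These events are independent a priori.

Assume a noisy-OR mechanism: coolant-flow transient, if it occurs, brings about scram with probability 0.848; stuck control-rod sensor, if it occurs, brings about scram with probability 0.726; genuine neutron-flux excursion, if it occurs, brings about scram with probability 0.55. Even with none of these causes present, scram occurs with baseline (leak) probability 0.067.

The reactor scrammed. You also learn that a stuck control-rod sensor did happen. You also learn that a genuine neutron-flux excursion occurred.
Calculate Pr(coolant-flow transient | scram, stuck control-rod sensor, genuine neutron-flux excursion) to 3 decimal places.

Under noisy-OR, P(scram | causes) = 1 − (1−0.067)·∏(1−qᵢ) over the active causes.
P(scram | stuck control-rod sensor, genuine neutron-flux excursion) = 0.884961×0.72 + 0.982514×0.28 = 0.637172 + 0.275104 = 0.912276
Of this, 0.275104 comes from 0.982514×0.28 (the coolant-flow transient=true cases).
P(coolant-flow transient | scram, stuck control-rod sensor, genuine neutron-flux excursion) = 0.275104 / 0.912276 ≈ 0.302

Pr(coolant-flow transient | scram, stuck control-rod sensor, genuine neutron-flux excursion) ≈ 0.302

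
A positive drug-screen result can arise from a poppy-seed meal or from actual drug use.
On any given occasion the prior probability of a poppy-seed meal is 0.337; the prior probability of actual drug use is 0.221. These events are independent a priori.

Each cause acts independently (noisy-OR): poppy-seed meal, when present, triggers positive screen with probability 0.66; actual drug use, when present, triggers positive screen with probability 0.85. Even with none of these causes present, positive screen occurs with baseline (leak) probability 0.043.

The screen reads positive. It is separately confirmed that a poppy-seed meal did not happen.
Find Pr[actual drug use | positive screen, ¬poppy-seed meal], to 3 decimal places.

Under noisy-OR, P(positive screen | causes) = 1 − (1−0.043)·∏(1−qᵢ) over the active causes.
P(positive screen | ¬poppy-seed meal) = 0.043*0.779 + 0.85645*0.221 = 0.033497 + 0.189275 = 0.222772
Of this, 0.189275 comes from 0.85645*0.221 (the actual drug use=true cases).
Hence the posterior is 0.189275/0.222772 ≈ 0.850.

Pr[actual drug use | positive screen, ¬poppy-seed meal] ≈ 0.850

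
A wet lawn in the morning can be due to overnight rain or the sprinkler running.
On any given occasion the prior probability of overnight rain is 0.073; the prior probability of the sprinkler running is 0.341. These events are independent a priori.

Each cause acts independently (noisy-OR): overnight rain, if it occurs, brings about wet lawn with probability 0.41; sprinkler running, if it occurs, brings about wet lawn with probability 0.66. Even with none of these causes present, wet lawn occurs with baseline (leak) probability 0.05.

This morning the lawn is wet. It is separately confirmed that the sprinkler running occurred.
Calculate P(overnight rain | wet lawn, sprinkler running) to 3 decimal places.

P(overnight rain | wet lawn, sprinkler running) ≈ 0.086

Under noisy-OR, P(wet lawn | causes) = 1 − (1−0.05)·∏(1−qᵢ) over the active causes.
Weight on overnight rain=true, given the evidence: 0.80943×0.073 = 0.059088
The normalizing constant is 0.677×0.927 + 0.80943×0.073 = 0.686667
P(overnight rain | wet lawn, sprinkler running) = 0.059088/0.686667 ≈ 0.086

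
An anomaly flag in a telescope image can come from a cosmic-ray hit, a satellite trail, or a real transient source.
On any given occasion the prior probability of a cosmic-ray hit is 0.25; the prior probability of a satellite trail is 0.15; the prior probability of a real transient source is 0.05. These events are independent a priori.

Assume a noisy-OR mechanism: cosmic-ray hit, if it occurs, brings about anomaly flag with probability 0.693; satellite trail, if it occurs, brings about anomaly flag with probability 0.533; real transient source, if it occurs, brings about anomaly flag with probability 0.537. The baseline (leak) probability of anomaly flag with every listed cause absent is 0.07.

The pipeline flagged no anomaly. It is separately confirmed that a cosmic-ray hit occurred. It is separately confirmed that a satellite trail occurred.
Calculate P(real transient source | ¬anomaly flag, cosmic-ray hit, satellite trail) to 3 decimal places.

Under noisy-OR, P(anomaly flag | causes) = 1 − (1−0.07)·∏(1−qᵢ) over the active causes.
Sum P(¬anomaly flag|·) weighted by the priors over both values of real transient source:
  P(¬anomaly flag | cosmic-ray hit, satellite trail) = 0.133333×0.95 + 0.061733×0.05
        = 0.126666 + 0.003087 = 0.129753
The terms with real transient source present sum to 0.003087, so
  P(real transient source | ¬anomaly flag, cosmic-ray hit, satellite trail) = 0.003087 / 0.129753 ≈ 0.024

P(real transient source | ¬anomaly flag, cosmic-ray hit, satellite trail) ≈ 0.024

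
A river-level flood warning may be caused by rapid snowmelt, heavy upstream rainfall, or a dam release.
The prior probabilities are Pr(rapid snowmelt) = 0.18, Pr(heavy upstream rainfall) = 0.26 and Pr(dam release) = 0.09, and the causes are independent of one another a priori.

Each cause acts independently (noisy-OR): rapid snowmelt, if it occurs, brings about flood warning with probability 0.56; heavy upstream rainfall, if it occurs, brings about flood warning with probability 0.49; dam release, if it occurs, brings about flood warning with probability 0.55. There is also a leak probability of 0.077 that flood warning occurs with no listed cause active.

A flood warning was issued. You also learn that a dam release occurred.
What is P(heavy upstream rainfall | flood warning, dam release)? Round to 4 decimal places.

P(heavy upstream rainfall | flood warning, dam release) ≈ 0.3122

Under noisy-OR, P(flood warning | causes) = 1 − (1−0.077)·∏(1−qᵢ) over the active causes.
Sum P(flood warning|·) weighted by the priors over the 4 (rapid snowmelt, heavy upstream rainfall) configurations:
  P(flood warning | dam release) = 0.58465·0.82·0.74 + 0.788172·0.82·0.26 + 0.817246·0.18·0.74 + 0.906795·0.18·0.26
        = 0.354766 + 0.168038 + 0.108857 + 0.042438 = 0.674099
The terms with heavy upstream rainfall present sum to 0.210476, so
  P(heavy upstream rainfall | flood warning, dam release) = 0.210476 / 0.674099 ≈ 0.3122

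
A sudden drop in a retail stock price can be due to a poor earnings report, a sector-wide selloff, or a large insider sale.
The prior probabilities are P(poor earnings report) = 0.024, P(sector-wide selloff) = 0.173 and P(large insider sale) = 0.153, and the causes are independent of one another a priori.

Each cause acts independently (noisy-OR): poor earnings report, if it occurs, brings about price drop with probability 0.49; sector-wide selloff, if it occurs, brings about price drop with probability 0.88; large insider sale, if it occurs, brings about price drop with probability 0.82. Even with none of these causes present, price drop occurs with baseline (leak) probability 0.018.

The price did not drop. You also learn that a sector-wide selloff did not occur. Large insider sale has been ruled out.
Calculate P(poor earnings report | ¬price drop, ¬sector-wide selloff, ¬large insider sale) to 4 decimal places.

Under noisy-OR, P(price drop | causes) = 1 − (1−0.018)·∏(1−qᵢ) over the active causes.
For the numerator, keep only poor earnings report=true terms: 0.50082*0.024 = 0.012020
Normalizer over all consistent configurations: 0.982*0.976 + 0.50082*0.024 = 0.970452
Posterior = 0.012020 / 0.970452 ≈ 0.0124

P(poor earnings report | ¬price drop, ¬sector-wide selloff, ¬large insider sale) ≈ 0.0124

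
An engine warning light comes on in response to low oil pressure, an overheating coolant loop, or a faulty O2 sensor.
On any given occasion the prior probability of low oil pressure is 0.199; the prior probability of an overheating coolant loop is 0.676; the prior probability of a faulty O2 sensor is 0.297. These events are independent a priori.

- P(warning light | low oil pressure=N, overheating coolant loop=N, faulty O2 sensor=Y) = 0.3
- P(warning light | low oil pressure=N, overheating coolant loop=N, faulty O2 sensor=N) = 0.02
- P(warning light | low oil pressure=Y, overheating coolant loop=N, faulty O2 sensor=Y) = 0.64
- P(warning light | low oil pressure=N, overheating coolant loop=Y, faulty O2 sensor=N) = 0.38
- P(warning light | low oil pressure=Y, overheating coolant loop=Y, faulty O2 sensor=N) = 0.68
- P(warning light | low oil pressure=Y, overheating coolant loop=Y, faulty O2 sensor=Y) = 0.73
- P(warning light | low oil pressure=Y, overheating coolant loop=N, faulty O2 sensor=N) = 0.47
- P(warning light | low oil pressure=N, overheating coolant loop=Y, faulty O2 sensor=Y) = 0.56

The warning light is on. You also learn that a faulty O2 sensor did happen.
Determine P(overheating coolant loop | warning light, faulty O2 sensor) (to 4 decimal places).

P(overheating coolant loop | warning light, faulty O2 sensor) ≈ 0.7712

P(warning light | faulty O2 sensor) = 0.3×0.801×0.324 + 0.56×0.801×0.676 + 0.64×0.199×0.324 + 0.73×0.199×0.676 = 0.077857 + 0.303227 + 0.041265 + 0.098203 = 0.520552
Restricting to configurations with overheating coolant loop present: 0.303227 + 0.098203 = 0.401430.
So P(overheating coolant loop | warning light, faulty O2 sensor) = 0.401430/0.520552 ≈ 0.7712.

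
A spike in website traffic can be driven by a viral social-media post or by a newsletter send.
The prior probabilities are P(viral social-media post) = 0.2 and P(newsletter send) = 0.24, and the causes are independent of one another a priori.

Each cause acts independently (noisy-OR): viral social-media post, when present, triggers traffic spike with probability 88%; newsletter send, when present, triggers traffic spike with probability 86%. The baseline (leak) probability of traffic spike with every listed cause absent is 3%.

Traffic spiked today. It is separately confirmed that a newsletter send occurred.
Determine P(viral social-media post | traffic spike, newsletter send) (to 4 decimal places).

P(viral social-media post | traffic spike, newsletter send) ≈ 0.2215

Under noisy-OR, P(traffic spike | causes) = 1 − (1−0.03)·∏(1−qᵢ) over the active causes.
P(traffic spike | newsletter send) = 0.8642×0.8 + 0.983704×0.2 = 0.691360 + 0.196741 = 0.888101
Restricting to configurations with viral social-media post present: 0.983704×0.2 = 0.196741.
Hence the posterior is 0.196741/0.888101 ≈ 0.2215.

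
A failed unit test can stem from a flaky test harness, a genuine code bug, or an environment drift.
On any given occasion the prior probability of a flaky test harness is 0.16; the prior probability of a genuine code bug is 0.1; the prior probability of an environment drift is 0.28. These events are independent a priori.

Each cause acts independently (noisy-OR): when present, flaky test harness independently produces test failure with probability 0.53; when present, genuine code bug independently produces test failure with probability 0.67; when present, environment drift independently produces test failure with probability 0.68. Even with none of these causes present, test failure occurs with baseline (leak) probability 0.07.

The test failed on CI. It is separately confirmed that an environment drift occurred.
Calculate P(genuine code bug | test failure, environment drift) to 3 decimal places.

Under noisy-OR, P(test failure | causes) = 1 − (1−0.07)·∏(1−qᵢ) over the active causes.
Enumerate the 4 (flaky test harness, genuine code bug) configurations and weight by the priors:
  P(test failure | environment drift) = 0.7024·0.84·0.9 + 0.901792·0.84·0.1 + 0.860128·0.16·0.9 + 0.953842·0.16·0.1
        = 0.531014 + 0.075751 + 0.123858 + 0.015261 = 0.745884
The terms with genuine code bug present sum to 0.091012, so
  P(genuine code bug | test failure, environment drift) = 0.091012 / 0.745884 ≈ 0.122

P(genuine code bug | test failure, environment drift) ≈ 0.122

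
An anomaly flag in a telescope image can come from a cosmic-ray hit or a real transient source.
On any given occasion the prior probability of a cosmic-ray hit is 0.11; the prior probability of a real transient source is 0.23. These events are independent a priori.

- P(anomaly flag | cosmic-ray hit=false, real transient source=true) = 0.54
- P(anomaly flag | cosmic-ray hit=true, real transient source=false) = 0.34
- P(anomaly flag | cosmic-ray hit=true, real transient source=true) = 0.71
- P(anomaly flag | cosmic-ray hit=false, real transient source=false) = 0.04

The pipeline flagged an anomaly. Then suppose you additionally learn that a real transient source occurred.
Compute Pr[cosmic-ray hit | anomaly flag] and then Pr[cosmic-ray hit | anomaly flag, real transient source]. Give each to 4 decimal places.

P(anomaly flag) = 0.04*0.89*0.77 + 0.54*0.89*0.23 + 0.34*0.11*0.77 + 0.71*0.11*0.23 = 0.027412 + 0.110538 + 0.028798 + 0.017963 = 0.184711
The cosmic-ray hit-present share is 0.028798 + 0.017963 = 0.046761.
P(cosmic-ray hit | anomaly flag) = 0.046761 / 0.184711 ≈ 0.2532

Now condition on the additional information:
Enumerate both values of cosmic-ray hit and weight by the priors:
  P(anomaly flag | real transient source) = 0.54×0.89 + 0.71×0.11
        = 0.480600 + 0.078100 = 0.558700
Configurations with cosmic-ray hit contribute 0.078100, so
  P(cosmic-ray hit | anomaly flag, real transient source) = 0.078100 / 0.558700 ≈ 0.1398

Pr[cosmic-ray hit | anomaly flag] ≈ 0.2532; Pr[cosmic-ray hit | anomaly flag, real transient source] ≈ 0.1398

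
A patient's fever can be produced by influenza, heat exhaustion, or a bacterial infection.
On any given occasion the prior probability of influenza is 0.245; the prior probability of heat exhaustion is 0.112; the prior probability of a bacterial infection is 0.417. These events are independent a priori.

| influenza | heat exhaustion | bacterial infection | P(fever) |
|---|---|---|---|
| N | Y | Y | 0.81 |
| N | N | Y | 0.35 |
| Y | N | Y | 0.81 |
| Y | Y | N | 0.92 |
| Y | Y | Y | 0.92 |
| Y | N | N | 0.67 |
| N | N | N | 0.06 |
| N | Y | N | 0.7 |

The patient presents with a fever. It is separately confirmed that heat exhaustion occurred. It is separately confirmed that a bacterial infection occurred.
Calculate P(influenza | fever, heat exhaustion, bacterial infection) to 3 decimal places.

P(influenza | fever, heat exhaustion, bacterial infection) ≈ 0.269

P(fever | heat exhaustion, bacterial infection) = 0.81·0.755 + 0.92·0.245 = 0.611550 + 0.225400 = 0.836950
Of this, 0.225400 comes from 0.92·0.245 (the influenza=true cases).
P(influenza | fever, heat exhaustion, bacterial infection) = 0.225400 / 0.836950 ≈ 0.269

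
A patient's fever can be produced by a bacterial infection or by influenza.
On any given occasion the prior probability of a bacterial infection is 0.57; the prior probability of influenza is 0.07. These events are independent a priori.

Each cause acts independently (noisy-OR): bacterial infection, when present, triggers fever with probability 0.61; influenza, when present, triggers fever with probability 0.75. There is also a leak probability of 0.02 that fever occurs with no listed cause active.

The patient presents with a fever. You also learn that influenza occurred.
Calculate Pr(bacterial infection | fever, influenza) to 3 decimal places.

Under noisy-OR, P(fever | causes) = 1 − (1−0.02)·∏(1−qᵢ) over the active causes.
Weight on bacterial infection=true, given the evidence: 0.90445×0.57 = 0.515536
The normalizing constant is 0.755×0.43 + 0.90445×0.57 = 0.840186
P(bacterial infection | fever, influenza) = 0.515536/0.840186 ≈ 0.614

Pr(bacterial infection | fever, influenza) ≈ 0.614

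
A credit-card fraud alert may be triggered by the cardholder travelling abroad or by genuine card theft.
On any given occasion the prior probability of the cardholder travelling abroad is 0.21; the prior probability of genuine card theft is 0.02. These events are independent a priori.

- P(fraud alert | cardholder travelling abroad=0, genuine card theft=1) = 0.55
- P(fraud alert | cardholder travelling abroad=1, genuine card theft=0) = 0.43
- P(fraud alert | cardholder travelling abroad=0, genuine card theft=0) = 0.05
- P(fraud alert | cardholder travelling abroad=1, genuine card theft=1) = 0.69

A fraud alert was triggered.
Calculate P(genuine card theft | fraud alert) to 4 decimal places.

P(genuine card theft | fraud alert) ≈ 0.0835

For the numerator, keep only genuine card theft=true terms: 0.008690 + 0.002898 = 0.011588
The normalizing constant is 0.05·0.79·0.98 + 0.55·0.79·0.02 + 0.43·0.21·0.98 + 0.69·0.21·0.02 = 0.138792
P(genuine card theft | fraud alert) = 0.011588/0.138792 ≈ 0.0835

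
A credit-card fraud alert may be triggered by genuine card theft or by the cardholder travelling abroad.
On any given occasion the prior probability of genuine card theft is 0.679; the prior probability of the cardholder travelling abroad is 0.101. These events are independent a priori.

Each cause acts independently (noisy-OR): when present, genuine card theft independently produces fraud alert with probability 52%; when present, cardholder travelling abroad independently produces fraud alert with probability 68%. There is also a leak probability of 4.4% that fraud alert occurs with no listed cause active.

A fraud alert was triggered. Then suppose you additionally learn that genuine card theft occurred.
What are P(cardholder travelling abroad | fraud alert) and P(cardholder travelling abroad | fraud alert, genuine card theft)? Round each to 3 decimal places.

P(cardholder travelling abroad | fraud alert) ≈ 0.191; P(cardholder travelling abroad | fraud alert, genuine card theft) ≈ 0.150

Under noisy-OR, P(fraud alert | causes) = 1 − (1−0.044)·∏(1−qᵢ) over the active causes.
P(fraud alert) = 0.044×0.321×0.899 + 0.69408×0.321×0.101 + 0.54112×0.679×0.899 + 0.853158×0.679×0.101 = 0.012697 + 0.022503 + 0.330311 + 0.058509 = 0.424020
Of this, 0.081012 comes from 0.022503 + 0.058509 (the cardholder travelling abroad=true cases).
Hence the posterior is 0.081012/0.424020 ≈ 0.191.

Now also conditioning on genuine card theft=true:
Enumerate both values of cardholder travelling abroad and weight by the priors:
  P(fraud alert | genuine card theft) = 0.54112·0.899 + 0.853158·0.101
        = 0.486467 + 0.086169 = 0.572636
Keeping only the cardholder travelling abroad-present terms gives 0.086169, so
  P(cardholder travelling abroad | fraud alert, genuine card theft) = 0.086169 / 0.572636 ≈ 0.150
Conditioning on genuine card theft lowers the posterior on cardholder travelling abroad: the classic explaining-away effect in a common-effect structure.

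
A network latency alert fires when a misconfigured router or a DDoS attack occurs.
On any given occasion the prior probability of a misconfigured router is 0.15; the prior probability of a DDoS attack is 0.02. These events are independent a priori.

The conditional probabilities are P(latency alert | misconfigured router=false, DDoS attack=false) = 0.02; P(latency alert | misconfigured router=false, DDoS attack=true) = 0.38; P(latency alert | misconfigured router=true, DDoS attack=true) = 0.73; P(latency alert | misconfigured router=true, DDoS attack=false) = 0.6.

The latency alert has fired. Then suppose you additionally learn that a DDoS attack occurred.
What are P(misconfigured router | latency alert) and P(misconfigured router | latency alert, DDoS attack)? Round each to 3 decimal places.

P(latency alert) = 0.02×0.85×0.98 + 0.38×0.85×0.02 + 0.6×0.15×0.98 + 0.73×0.15×0.02 = 0.016660 + 0.006460 + 0.088200 + 0.002190 = 0.113510
Of this, 0.090390 comes from 0.088200 + 0.002190 (the misconfigured router=true cases).
Hence the posterior is 0.090390/0.113510 ≈ 0.796.

Now condition on the additional information:
By total probability over both values of misconfigured router:
  P(latency alert | DDoS attack) = 0.38·0.85 + 0.73·0.15
        = 0.323000 + 0.109500 = 0.432500
The terms with misconfigured router present sum to 0.109500, so
  P(misconfigured router | latency alert, DDoS attack) = 0.109500 / 0.432500 ≈ 0.253
— DDoS attack explains away the evidence for misconfigured router.

P(misconfigured router | latency alert) ≈ 0.796; P(misconfigured router | latency alert, DDoS attack) ≈ 0.253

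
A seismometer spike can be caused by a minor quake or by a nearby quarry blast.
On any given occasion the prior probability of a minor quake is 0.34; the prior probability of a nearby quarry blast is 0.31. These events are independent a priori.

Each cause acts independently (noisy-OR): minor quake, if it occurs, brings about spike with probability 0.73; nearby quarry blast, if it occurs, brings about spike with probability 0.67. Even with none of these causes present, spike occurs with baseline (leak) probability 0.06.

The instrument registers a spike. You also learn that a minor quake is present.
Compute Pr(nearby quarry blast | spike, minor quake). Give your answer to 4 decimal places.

Pr(nearby quarry blast | spike, minor quake) ≈ 0.3555

Under noisy-OR, P(spike | causes) = 1 − (1−0.06)·∏(1−qᵢ) over the active causes.
P(spike | minor quake) = 0.7462·0.69 + 0.916246·0.31 = 0.514878 + 0.284036 = 0.798914
Of this, 0.284036 comes from 0.916246·0.31 (the nearby quarry blast=true cases).
Hence the posterior is 0.284036/0.798914 ≈ 0.3555.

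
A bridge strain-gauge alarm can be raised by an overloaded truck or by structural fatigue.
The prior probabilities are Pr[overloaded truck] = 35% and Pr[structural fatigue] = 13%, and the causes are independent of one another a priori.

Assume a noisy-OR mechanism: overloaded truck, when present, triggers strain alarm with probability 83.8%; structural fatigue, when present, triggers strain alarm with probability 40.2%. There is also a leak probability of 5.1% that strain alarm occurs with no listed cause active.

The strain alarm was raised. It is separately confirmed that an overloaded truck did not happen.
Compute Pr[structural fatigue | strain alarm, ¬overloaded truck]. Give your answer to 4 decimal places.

Pr[structural fatigue | strain alarm, ¬overloaded truck] ≈ 0.5589

Under noisy-OR, P(strain alarm | causes) = 1 − (1−0.051)·∏(1−qᵢ) over the active causes.
Numerator (weight on configurations with structural fatigue): 0.432498×0.13 = 0.056225
Denominator P(strain alarm | ¬overloaded truck): 0.051×0.87 + 0.432498×0.13 = 0.100595
P(structural fatigue | strain alarm, ¬overloaded truck) = 0.056225/0.100595 ≈ 0.5589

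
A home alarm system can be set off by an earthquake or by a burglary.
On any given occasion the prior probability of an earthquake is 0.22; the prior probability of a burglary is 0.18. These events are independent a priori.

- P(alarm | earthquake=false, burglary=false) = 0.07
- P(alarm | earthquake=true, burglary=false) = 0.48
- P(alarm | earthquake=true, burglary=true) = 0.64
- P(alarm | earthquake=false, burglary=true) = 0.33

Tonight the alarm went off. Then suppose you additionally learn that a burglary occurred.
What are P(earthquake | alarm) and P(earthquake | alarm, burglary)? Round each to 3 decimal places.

P(earthquake | alarm) ≈ 0.551; P(earthquake | alarm, burglary) ≈ 0.354

For the numerator, keep only earthquake=true terms: 0.086592 + 0.025344 = 0.111936
Denominator P(alarm): 0.07×0.78×0.82 + 0.33×0.78×0.18 + 0.48×0.22×0.82 + 0.64×0.22×0.18 = 0.203040
Posterior = 0.111936 / 0.203040 ≈ 0.551

Now also conditioning on burglary=true:
P(alarm | burglary) = 0.33×0.78 + 0.64×0.22 = 0.257400 + 0.140800 = 0.398200
Restricting to configurations with earthquake present: 0.64×0.22 = 0.140800.
P(earthquake | alarm, burglary) = 0.140800 / 0.398200 ≈ 0.354
The drop from 0.551 to 0.354 is the explaining-away (discounting) effect.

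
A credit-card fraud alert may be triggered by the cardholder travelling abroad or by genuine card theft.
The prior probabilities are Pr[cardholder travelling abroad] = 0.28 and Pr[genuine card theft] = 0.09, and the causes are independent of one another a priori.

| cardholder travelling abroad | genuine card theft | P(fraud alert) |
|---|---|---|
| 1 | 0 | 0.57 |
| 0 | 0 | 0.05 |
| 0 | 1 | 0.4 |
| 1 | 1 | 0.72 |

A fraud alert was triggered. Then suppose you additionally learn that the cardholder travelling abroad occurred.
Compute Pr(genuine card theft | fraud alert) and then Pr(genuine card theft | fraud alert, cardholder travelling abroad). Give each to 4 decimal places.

P(fraud alert) = 0.05·0.72·0.91 + 0.4·0.72·0.09 + 0.57·0.28·0.91 + 0.72·0.28·0.09 = 0.032760 + 0.025920 + 0.145236 + 0.018144 = 0.222060
Restricting to configurations with genuine card theft present: 0.025920 + 0.018144 = 0.044064.
So P(genuine card theft | fraud alert) = 0.044064/0.222060 ≈ 0.1984.

With the extra evidence:
P(fraud alert | cardholder travelling abroad) = 0.57×0.91 + 0.72×0.09 = 0.518700 + 0.064800 = 0.583500
The genuine card theft-present share is 0.72×0.09 = 0.064800.
Hence the posterior is 0.064800/0.583500 ≈ 0.1111.
Conditioning on cardholder travelling abroad lowers the posterior on genuine card theft: the classic explaining-away effect in a common-effect structure.

Pr(genuine card theft | fraud alert) ≈ 0.1984; Pr(genuine card theft | fraud alert, cardholder travelling abroad) ≈ 0.1111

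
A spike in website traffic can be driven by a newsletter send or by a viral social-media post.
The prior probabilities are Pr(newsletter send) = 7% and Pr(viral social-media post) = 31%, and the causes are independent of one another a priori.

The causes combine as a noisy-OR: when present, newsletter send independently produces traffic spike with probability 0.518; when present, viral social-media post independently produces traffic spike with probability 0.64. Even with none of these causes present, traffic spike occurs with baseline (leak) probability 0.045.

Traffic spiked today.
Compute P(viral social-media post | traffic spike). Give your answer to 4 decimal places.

P(viral social-media post | traffic spike) ≈ 0.7905

Under noisy-OR, P(traffic spike | causes) = 1 − (1−0.045)·∏(1−qᵢ) over the active causes.
Weight on viral social-media post=true, given the evidence: 0.189182 + 0.018104 = 0.207286
Normalizer over all consistent configurations: 0.045·0.93·0.69 + 0.6562·0.93·0.31 + 0.53969·0.07·0.69 + 0.834288·0.07·0.31 = 0.262229
Posterior = 0.207286 / 0.262229 ≈ 0.7905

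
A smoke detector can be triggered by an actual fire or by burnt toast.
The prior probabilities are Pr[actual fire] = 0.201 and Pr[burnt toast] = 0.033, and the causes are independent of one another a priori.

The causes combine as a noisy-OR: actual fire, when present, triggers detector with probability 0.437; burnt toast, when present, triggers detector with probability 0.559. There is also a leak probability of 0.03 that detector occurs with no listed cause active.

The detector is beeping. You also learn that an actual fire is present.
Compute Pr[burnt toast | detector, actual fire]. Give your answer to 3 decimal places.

Under noisy-OR, P(detector | causes) = 1 − (1−0.03)·∏(1−qᵢ) over the active causes.
For the numerator, keep only burnt toast=true terms: 0.759165*0.033 = 0.025052
Normalizer over all consistent configurations: 0.45389*0.967 + 0.759165*0.033 = 0.463964
P(burnt toast | detector, actual fire) = 0.025052/0.463964 ≈ 0.054

Pr[burnt toast | detector, actual fire] ≈ 0.054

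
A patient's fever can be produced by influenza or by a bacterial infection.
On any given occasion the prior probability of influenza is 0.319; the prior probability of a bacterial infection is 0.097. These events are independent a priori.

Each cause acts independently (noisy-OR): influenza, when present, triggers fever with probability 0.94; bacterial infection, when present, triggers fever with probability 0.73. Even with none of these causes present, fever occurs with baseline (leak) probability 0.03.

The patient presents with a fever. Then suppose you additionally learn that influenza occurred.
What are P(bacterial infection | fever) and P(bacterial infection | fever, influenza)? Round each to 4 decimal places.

P(bacterial infection | fever) ≈ 0.2147; P(bacterial infection | fever, influenza) ≈ 0.1009

Under noisy-OR, P(fever | causes) = 1 − (1−0.03)·∏(1−qᵢ) over the active causes.
Sum P(fever|·) weighted by the priors over the 4 (influenza, bacterial infection) configurations:
  P(fever) = 0.03·0.681·0.903 + 0.7381·0.681·0.097 + 0.9418·0.319·0.903 + 0.984286·0.319·0.097
        = 0.018448 + 0.048757 + 0.271292 + 0.030457 = 0.368954
The terms with bacterial infection present sum to 0.079214, so
  P(bacterial infection | fever) = 0.079214 / 0.368954 ≈ 0.2147

Now also conditioning on influenza=true:
Numerator (weight on configurations with bacterial infection): 0.984286·0.097 = 0.095476
Denominator P(fever | influenza): 0.9418·0.903 + 0.984286·0.097 = 0.945921
P(bacterial infection | fever, influenza) = 0.095476/0.945921 ≈ 0.1009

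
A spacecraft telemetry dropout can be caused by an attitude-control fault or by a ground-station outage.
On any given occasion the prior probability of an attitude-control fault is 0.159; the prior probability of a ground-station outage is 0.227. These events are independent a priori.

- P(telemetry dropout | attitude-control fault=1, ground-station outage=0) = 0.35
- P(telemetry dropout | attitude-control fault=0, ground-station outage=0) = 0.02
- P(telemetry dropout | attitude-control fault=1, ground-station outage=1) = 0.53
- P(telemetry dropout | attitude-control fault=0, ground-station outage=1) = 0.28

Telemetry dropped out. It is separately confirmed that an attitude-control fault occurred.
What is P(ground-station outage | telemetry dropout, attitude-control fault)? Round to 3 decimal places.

P(ground-station outage | telemetry dropout, attitude-control fault) ≈ 0.308

Sum P(telemetry dropout|·) weighted by the priors over both values of ground-station outage:
  P(telemetry dropout | attitude-control fault) = 0.35·0.773 + 0.53·0.227
        = 0.270550 + 0.120310 = 0.390860
The terms with ground-station outage present sum to 0.120310, so
  P(ground-station outage | telemetry dropout, attitude-control fault) = 0.120310 / 0.390860 ≈ 0.308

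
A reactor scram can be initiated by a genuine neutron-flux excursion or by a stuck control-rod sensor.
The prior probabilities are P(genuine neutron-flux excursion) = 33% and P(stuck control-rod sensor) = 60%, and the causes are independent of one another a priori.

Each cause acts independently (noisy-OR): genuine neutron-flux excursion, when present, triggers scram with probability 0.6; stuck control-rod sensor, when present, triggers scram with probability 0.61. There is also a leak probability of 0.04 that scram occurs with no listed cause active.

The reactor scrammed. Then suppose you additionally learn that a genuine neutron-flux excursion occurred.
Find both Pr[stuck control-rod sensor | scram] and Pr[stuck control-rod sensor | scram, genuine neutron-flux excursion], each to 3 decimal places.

Pr[stuck control-rod sensor | scram] ≈ 0.820; Pr[stuck control-rod sensor | scram, genuine neutron-flux excursion] ≈ 0.674

Under noisy-OR, P(scram | causes) = 1 − (1−0.04)·∏(1−qᵢ) over the active causes.
Numerator (weight on configurations with stuck control-rod sensor): 0.251491 + 0.168348 = 0.419839
The normalizing constant is 0.04×0.67×0.4 + 0.6256×0.67×0.6 + 0.616×0.33×0.4 + 0.85024×0.33×0.6 = 0.511871
Posterior = 0.419839 / 0.511871 ≈ 0.820

Now condition on the additional information:
P(scram | genuine neutron-flux excursion) = 0.616*0.4 + 0.85024*0.6 = 0.246400 + 0.510144 = 0.756544
Restricting to configurations with stuck control-rod sensor present: 0.85024*0.6 = 0.510144.
So P(stuck control-rod sensor | scram, genuine neutron-flux excursion) = 0.510144/0.756544 ≈ 0.674.
This is intercausal reasoning (explaining away): once genuine neutron-flux excursion accounts for the scram, stuck control-rod sensor becomes less likely.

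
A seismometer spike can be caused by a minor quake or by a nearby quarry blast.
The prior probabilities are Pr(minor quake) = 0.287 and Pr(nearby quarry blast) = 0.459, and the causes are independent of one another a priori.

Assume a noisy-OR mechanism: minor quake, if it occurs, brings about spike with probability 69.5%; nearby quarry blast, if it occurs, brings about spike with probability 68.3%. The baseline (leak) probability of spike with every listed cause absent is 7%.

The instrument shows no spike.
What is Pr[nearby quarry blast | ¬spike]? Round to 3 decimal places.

Under noisy-OR, P(spike | causes) = 1 − (1−0.07)·∏(1−qᵢ) over the active causes.
P(¬spike) = 0.93*0.713*0.541 + 0.29481*0.713*0.459 + 0.28365*0.287*0.541 + 0.089917*0.287*0.459 = 0.358732 + 0.096482 + 0.044041 + 0.011845 = 0.511100
Of this, 0.108327 comes from 0.096482 + 0.011845 (the nearby quarry blast=true cases).
Hence the posterior is 0.108327/0.511100 ≈ 0.212.

Pr[nearby quarry blast | ¬spike] ≈ 0.212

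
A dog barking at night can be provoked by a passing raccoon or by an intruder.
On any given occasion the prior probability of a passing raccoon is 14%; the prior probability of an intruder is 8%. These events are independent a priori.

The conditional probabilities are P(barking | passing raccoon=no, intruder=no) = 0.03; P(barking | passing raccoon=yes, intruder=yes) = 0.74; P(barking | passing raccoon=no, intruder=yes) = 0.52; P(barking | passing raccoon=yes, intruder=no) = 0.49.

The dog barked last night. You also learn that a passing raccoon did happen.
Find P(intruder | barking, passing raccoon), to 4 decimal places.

P(intruder | barking, passing raccoon) ≈ 0.1161

Numerator (weight on configurations with intruder): 0.74×0.08 = 0.059200
Normalizer over all consistent configurations: 0.49×0.92 + 0.74×0.08 = 0.510000
P(intruder | barking, passing raccoon) = 0.059200/0.510000 ≈ 0.1161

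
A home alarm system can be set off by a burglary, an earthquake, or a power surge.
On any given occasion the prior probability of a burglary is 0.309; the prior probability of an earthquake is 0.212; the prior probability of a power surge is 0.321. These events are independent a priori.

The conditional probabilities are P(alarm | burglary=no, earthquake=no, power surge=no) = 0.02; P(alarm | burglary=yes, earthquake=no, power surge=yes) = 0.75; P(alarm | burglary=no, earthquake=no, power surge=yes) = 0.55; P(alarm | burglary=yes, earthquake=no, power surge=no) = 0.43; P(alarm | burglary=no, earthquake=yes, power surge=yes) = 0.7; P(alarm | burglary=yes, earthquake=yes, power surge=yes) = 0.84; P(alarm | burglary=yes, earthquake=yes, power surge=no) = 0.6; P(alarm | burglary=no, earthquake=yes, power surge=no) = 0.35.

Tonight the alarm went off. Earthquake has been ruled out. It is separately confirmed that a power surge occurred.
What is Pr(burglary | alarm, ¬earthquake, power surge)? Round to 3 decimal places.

Pr(burglary | alarm, ¬earthquake, power surge) ≈ 0.379

For the numerator, keep only burglary=true terms: 0.75×0.309 = 0.231750
Denominator P(alarm | ¬earthquake, power surge): 0.55×0.691 + 0.75×0.309 = 0.611800
Posterior = 0.231750 / 0.611800 ≈ 0.379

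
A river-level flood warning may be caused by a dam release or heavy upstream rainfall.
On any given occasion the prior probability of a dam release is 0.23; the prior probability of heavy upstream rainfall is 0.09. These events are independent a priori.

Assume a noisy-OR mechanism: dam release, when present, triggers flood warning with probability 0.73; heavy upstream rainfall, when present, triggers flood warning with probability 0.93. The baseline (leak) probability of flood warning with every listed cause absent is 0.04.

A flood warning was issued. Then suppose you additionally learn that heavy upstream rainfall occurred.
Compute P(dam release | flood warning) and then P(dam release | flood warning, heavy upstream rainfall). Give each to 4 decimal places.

P(dam release | flood warning) ≈ 0.6543; P(dam release | flood warning, heavy upstream rainfall) ≈ 0.2392

Under noisy-OR, P(flood warning | causes) = 1 − (1−0.04)·∏(1−qᵢ) over the active causes.
Numerator (weight on configurations with dam release): 0.155049 + 0.020324 = 0.175373
Denominator P(flood warning): 0.04*0.77*0.91 + 0.9328*0.77*0.09 + 0.7408*0.23*0.91 + 0.981856*0.23*0.09 = 0.268044
Posterior = 0.175373 / 0.268044 ≈ 0.6543

Now condition on the additional information:
P(flood warning | heavy upstream rainfall) = 0.9328·0.77 + 0.981856·0.23 = 0.718256 + 0.225827 = 0.944083
Restricting to configurations with dam release present: 0.981856·0.23 = 0.225827.
P(dam release | flood warning, heavy upstream rainfall) = 0.225827 / 0.944083 ≈ 0.2392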